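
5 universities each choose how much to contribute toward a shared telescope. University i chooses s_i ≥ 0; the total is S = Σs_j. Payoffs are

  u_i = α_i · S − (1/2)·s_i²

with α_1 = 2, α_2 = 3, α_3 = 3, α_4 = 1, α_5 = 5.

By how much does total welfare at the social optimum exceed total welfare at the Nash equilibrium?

318

University i's FOC: ∂u_i/∂s_i = α_i − s_i = 0, so s_i* = α_i.
NE contributions = (2, 3, 3, 1, 5); S = 14.
W^NE = (Σα)·S − ½Σα_i² = 14² − ½·48 = 172.
Planner sets s_i = Σα_j = 14 for every i, so S^SO = 5·14 = 70.
W^SO = (Σα)·S^SO − ½·5·(Σα)² = (5/2)·14² = 490.
Deadweight loss = W^SO − W^NE = 318.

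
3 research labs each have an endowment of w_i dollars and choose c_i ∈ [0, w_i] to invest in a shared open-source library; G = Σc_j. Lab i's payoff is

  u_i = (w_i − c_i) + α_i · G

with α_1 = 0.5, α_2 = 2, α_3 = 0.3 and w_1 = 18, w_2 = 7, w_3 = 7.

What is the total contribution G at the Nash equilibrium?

7

∂u_i/∂c_i = α_i − 1, so lab i contributes w_i if α_i > 1, else 0.
α_i > 1 for i ∈ {2}; NE contributions (0, 7, 0), G = 7.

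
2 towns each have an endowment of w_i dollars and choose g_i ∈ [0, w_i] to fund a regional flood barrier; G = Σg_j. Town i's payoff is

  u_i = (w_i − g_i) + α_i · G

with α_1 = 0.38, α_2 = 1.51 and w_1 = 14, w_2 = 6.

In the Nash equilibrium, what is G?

6

∂u_i/∂g_i = α_i − 1, so town i contributes w_i if α_i > 1, else 0.
α_i > 1 for i ∈ {2}; NE contributions (0, 6), G = 6.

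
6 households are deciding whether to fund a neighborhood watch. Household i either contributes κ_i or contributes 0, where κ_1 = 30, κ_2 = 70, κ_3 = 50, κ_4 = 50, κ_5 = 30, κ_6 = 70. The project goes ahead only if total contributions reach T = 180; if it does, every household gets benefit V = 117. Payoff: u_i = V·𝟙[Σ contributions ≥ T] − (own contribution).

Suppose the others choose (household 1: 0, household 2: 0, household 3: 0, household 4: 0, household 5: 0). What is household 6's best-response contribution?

Others' total = 0. Even contributing 70 gives 70 < 180: no benefit either way.
Best response: 0.

0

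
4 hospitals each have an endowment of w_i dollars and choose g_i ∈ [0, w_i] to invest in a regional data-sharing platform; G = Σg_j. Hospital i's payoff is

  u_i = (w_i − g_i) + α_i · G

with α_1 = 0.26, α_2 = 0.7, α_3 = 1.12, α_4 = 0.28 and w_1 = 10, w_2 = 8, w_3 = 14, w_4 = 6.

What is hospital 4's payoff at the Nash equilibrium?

∂u_i/∂g_i = α_i − 1, so hospital i contributes w_i if α_i > 1, else 0.
α_i > 1 for i ∈ {3}; NE contributions (0, 0, 14, 0), G = 14.
u_4 = (6 − 0) + 0.28·14 = 9.92.

9.92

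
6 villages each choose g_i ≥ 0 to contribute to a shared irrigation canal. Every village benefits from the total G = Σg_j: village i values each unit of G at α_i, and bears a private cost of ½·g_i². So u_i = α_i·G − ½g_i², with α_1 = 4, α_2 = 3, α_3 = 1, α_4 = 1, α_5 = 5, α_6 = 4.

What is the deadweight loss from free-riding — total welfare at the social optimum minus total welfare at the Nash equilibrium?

682

Village i's FOC: ∂u_i/∂g_i = α_i − g_i = 0, so g_i* = α_i.
NE contributions = (4, 3, 1, 1, 5, 4); G = 18.
W^NE = (Σα)·G − ½Σα_i² = 18² − ½·68 = 290.
Planner sets g_i = Σα_j = 18 for every i, so G^SO = 6·18 = 108.
W^SO = (Σα)·G^SO − ½·6·(Σα)² = (6/2)·18² = 972.
Deadweight loss = W^SO − W^NE = 682.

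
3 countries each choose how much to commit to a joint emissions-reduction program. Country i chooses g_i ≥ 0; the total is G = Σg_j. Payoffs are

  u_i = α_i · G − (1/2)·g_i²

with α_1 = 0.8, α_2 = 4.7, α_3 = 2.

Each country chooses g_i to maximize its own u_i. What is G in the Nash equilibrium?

Country i's FOC: ∂u_i/∂g_i = α_i − g_i = 0, so g_i* = α_i.
NE contributions = (0.8, 4.7, 2); G = 7.5.

7.5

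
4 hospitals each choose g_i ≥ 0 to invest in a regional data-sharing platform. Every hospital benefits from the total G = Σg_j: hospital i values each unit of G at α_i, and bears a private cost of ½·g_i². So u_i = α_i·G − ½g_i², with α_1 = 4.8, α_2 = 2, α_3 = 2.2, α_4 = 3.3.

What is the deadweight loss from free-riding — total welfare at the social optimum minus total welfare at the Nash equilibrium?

172.675

Hospital i's FOC: ∂u_i/∂g_i = α_i − g_i = 0, so g_i* = α_i.
NE contributions = (4.8, 2, 2.2, 3.3); G = 12.3.
W^NE = (Σα)·G − ½Σα_i² = 12.3² − ½·42.77 = 129.905.
Planner sets g_i = Σα_j = 12.3 for every i, so G^SO = 4·12.3 = 49.2.
W^SO = (Σα)·G^SO − ½·4·(Σα)² = (4/2)·12.3² = 302.58.
Deadweight loss = W^SO − W^NE = 172.675.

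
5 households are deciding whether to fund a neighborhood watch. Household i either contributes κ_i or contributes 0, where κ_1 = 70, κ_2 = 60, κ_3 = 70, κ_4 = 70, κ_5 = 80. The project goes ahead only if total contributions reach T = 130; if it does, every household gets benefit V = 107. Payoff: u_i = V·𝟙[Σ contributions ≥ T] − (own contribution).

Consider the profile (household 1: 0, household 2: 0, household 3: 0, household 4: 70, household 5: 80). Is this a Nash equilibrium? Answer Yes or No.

Yes

Total = 150 ≥ 130: provided.
Household 1 (pledges 0, payoff 107): pledging 70 → total 220, payoff 37. No gain.
Household 2 (pledges 0, payoff 107): pledging 60 → total 210, payoff 47. No gain.
Household 3 (pledges 0, payoff 107): pledging 70 → total 220, payoff 37. No gain.
Household 4 (pledges 70, payoff 37): dropping to 0 → total 80, payoff 0. No gain.
Household 5 (pledges 80, payoff 27): dropping to 0 → total 70, payoff 0. No gain.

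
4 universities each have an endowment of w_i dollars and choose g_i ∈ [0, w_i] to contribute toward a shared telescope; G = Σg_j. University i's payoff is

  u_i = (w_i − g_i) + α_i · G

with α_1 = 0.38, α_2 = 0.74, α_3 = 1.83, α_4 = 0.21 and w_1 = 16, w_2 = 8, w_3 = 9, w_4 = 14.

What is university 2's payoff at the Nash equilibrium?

∂u_i/∂g_i = α_i − 1, so university i contributes w_i if α_i > 1, else 0.
α_i > 1 for i ∈ {3}; NE contributions (0, 0, 9, 0), G = 9.
u_2 = (8 − 0) + 0.74·9 = 14.66.

14.66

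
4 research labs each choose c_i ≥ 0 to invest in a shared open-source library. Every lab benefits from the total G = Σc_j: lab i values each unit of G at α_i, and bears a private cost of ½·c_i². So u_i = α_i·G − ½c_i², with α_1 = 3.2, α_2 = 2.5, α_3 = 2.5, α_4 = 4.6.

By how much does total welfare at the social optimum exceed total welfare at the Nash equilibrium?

185.79

Lab i's FOC: ∂u_i/∂c_i = α_i − c_i = 0, so c_i* = α_i.
NE contributions = (3.2, 2.5, 2.5, 4.6); G = 12.8.
W^NE = (Σα)·G − ½Σα_i² = 12.8² − ½·43.9 = 141.89.
Planner sets c_i = Σα_j = 12.8 for every i, so G^SO = 4·12.8 = 51.2.
W^SO = (Σα)·G^SO − ½·4·(Σα)² = (4/2)·12.8² = 327.68.
Deadweight loss = W^SO − W^NE = 185.79.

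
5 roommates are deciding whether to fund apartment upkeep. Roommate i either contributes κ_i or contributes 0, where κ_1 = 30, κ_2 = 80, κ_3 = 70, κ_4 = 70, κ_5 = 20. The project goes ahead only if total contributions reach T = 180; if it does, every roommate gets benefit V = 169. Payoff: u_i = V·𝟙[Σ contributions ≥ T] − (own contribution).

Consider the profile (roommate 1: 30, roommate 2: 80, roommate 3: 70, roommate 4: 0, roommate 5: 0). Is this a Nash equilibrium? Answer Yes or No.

Total = 180 ≥ 180: provided.
Roommate 1 (pledges 30, payoff 139): dropping to 0 → total 150, payoff 0. No gain.
Roommate 2 (pledges 80, payoff 89): dropping to 0 → total 100, payoff 0. No gain.
Roommate 3 (pledges 70, payoff 99): dropping to 0 → total 110, payoff 0. No gain.
Roommate 4 (pledges 0, payoff 169): pledging 70 → total 250, payoff 99. No gain.
Roommate 5 (pledges 0, payoff 169): pledging 20 → total 200, payoff 149. No gain.

Yes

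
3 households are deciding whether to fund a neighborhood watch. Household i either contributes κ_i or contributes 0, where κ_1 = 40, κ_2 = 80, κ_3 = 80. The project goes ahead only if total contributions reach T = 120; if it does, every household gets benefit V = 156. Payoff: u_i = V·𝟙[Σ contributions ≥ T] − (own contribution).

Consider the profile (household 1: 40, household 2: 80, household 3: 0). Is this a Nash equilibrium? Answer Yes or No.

Total = 120 ≥ 120: provided.
Household 1 (pledges 40, payoff 116): dropping to 0 → total 80, payoff 0. No gain.
Household 2 (pledges 80, payoff 76): dropping to 0 → total 40, payoff 0. No gain.
Household 3 (pledges 0, payoff 156): pledging 80 → total 200, payoff 76. No gain.

Yes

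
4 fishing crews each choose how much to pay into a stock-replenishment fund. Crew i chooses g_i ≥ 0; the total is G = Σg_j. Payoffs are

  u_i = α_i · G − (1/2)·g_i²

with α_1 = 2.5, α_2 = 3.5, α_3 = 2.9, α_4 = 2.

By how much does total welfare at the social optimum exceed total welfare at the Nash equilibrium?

134.265

Crew i's FOC: ∂u_i/∂g_i = α_i − g_i = 0, so g_i* = α_i.
NE contributions = (2.5, 3.5, 2.9, 2); G = 10.9.
W^NE = (Σα)·G − ½Σα_i² = 10.9² − ½·30.91 = 103.355.
Planner sets g_i = Σα_j = 10.9 for every i, so G^SO = 4·10.9 = 43.6.
W^SO = (Σα)·G^SO − ½·4·(Σα)² = (4/2)·10.9² = 237.62.
Deadweight loss = W^SO − W^NE = 134.265.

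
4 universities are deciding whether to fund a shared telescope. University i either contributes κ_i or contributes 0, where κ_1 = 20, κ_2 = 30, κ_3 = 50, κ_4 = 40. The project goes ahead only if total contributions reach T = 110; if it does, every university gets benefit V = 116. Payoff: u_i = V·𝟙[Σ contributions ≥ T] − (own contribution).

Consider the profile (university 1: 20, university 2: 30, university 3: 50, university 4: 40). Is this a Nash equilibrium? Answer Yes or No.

No

Total = 140 ≥ 110: provided.
University 1 (pledges 20, payoff 96): dropping to 0 → total 120, payoff 116. Profitable deviation.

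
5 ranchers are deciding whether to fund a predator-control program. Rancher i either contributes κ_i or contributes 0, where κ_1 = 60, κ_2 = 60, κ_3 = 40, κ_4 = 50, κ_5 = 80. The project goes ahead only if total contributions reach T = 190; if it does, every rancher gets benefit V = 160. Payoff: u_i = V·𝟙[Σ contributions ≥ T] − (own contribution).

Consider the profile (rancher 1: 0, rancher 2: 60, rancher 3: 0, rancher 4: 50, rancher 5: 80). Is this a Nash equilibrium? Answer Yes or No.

Yes

Total = 190 ≥ 190: provided.
Rancher 1 (pledges 0, payoff 160): pledging 60 → total 250, payoff 100. No gain.
Rancher 2 (pledges 60, payoff 100): dropping to 0 → total 130, payoff 0. No gain.
Rancher 3 (pledges 0, payoff 160): pledging 40 → total 230, payoff 120. No gain.
Rancher 4 (pledges 50, payoff 110): dropping to 0 → total 140, payoff 0. No gain.
Rancher 5 (pledges 80, payoff 80): dropping to 0 → total 110, payoff 0. No gain.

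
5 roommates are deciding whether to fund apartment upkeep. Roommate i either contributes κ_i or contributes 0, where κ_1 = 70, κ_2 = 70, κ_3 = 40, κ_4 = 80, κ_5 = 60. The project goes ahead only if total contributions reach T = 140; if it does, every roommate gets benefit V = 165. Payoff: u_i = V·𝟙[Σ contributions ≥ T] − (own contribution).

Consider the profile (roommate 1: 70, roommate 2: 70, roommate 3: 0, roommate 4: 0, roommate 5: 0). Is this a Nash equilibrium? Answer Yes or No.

Yes

Total = 140 ≥ 140: provided.
Roommate 1 (pledges 70, payoff 95): dropping to 0 → total 70, payoff 0. No gain.
Roommate 2 (pledges 70, payoff 95): dropping to 0 → total 70, payoff 0. No gain.
Roommate 3 (pledges 0, payoff 165): pledging 40 → total 180, payoff 125. No gain.
Roommate 4 (pledges 0, payoff 165): pledging 80 → total 220, payoff 85. No gain.
Roommate 5 (pledges 0, payoff 165): pledging 60 → total 200, payoff 105. No gain.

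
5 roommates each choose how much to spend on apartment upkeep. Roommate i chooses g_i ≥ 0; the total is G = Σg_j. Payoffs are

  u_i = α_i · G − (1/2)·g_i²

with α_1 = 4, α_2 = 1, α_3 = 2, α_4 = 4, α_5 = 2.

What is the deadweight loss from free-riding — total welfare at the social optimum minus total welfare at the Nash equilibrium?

274

Roommate i's FOC: ∂u_i/∂g_i = α_i − g_i = 0, so g_i* = α_i.
NE contributions = (4, 1, 2, 4, 2); G = 13.
W^NE = (Σα)·G − ½Σα_i² = 13² − ½·41 = 148.5.
Planner sets g_i = Σα_j = 13 for every i, so G^SO = 5·13 = 65.
W^SO = (Σα)·G^SO − ½·5·(Σα)² = (5/2)·13² = 422.5.
Deadweight loss = W^SO − W^NE = 274.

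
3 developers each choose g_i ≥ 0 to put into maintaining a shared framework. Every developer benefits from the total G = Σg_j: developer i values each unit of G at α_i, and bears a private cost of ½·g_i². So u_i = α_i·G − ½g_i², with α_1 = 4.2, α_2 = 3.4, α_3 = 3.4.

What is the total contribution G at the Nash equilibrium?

11

Developer i's FOC: ∂u_i/∂g_i = α_i − g_i = 0, so g_i* = α_i.
NE contributions = (4.2, 3.4, 3.4); G = 11.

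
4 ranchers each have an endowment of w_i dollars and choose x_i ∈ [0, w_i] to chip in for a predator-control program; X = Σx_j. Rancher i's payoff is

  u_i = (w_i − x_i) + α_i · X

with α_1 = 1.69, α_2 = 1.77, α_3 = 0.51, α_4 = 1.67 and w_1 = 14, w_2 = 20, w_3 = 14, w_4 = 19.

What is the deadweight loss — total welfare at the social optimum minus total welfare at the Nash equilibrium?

64.96

∂u_i/∂x_i = α_i − 1, so rancher i contributes w_i if α_i > 1, else 0.
α_i > 1 for i ∈ {1, 2, 4}; NE contributions (14, 20, 0, 19), X = 53.
W^NE = Σw_i − X^NE + (Σα_i)·X^NE = 67 + 4.64·53 = 312.92.
Planner: ∂(Σu_j)/∂x_i = Σα_j − 1 = 4.64 > 0, so everyone contributes w_i; X^SO = 67, W^SO = 67 + 4.64·67 = 377.88.
Deadweight loss = 64.96.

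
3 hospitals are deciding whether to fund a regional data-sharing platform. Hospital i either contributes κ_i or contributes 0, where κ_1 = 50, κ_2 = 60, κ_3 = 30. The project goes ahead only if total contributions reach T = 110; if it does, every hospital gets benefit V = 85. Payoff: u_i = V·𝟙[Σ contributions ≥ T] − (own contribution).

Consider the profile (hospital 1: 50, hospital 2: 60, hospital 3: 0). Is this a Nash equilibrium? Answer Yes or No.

Total = 110 ≥ 110: provided.
Hospital 1 (pledges 50, payoff 35): dropping to 0 → total 60, payoff 0. No gain.
Hospital 2 (pledges 60, payoff 25): dropping to 0 → total 50, payoff 0. No gain.
Hospital 3 (pledges 0, payoff 85): pledging 30 → total 140, payoff 55. No gain.

Yes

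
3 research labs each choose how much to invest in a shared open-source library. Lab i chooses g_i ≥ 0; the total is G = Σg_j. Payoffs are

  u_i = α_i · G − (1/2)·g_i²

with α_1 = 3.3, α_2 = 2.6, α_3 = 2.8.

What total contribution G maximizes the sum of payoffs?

26.1

Planner FOC: ∂(Σu_j)/∂g_i = (Σα_j) − g_i = 0, so g_i^SO = Σα_j = 8.7 for every i; G^SO = 26.1.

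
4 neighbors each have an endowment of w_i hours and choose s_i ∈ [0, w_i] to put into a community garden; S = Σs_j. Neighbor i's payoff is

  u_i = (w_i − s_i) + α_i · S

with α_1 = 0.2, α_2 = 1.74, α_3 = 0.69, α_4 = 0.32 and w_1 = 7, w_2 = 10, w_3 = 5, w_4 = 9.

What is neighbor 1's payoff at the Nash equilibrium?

∂u_i/∂s_i = α_i − 1, so neighbor i contributes w_i if α_i > 1, else 0.
α_i > 1 for i ∈ {2}; NE contributions (0, 10, 0, 0), S = 10.
u_1 = (7 − 0) + 0.2·10 = 9.

9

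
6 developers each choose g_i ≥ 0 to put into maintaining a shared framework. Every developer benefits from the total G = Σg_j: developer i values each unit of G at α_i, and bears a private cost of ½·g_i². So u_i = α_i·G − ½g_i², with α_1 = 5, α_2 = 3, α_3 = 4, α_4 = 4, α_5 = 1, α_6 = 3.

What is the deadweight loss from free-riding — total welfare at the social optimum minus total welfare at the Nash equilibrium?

838

Developer i's FOC: ∂u_i/∂g_i = α_i − g_i = 0, so g_i* = α_i.
NE contributions = (5, 3, 4, 4, 1, 3); G = 20.
W^NE = (Σα)·G − ½Σα_i² = 20² − ½·76 = 362.
Planner sets g_i = Σα_j = 20 for every i, so G^SO = 6·20 = 120.
W^SO = (Σα)·G^SO − ½·6·(Σα)² = (6/2)·20² = 1200.
Deadweight loss = W^SO − W^NE = 838.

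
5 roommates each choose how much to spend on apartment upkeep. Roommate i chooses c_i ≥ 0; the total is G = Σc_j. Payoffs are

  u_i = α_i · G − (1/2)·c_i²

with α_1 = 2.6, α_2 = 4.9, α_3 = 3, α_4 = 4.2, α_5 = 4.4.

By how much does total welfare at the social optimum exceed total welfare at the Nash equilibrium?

Roommate i's FOC: ∂u_i/∂c_i = α_i − c_i = 0, so c_i* = α_i.
NE contributions = (2.6, 4.9, 3, 4.2, 4.4); G = 19.1.
W^NE = (Σα)·G − ½Σα_i² = 19.1² − ½·76.77 = 326.425.
Planner sets c_i = Σα_j = 19.1 for every i, so G^SO = 5·19.1 = 95.5.
W^SO = (Σα)·G^SO − ½·5·(Σα)² = (5/2)·19.1² = 912.025.
Deadweight loss = W^SO − W^NE = 585.6.

585.6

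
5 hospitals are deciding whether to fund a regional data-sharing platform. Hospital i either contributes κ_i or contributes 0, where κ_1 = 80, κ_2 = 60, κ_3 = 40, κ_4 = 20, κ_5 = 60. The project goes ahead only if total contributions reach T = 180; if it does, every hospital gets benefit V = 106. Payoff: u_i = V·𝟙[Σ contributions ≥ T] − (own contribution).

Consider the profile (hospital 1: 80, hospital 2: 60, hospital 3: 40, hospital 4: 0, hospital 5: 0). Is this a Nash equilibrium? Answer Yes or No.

Total = 180 ≥ 180: provided.
Hospital 1 (pledges 80, payoff 26): dropping to 0 → total 100, payoff 0. No gain.
Hospital 2 (pledges 60, payoff 46): dropping to 0 → total 120, payoff 0. No gain.
Hospital 3 (pledges 40, payoff 66): dropping to 0 → total 140, payoff 0. No gain.
Hospital 4 (pledges 0, payoff 106): pledging 20 → total 200, payoff 86. No gain.
Hospital 5 (pledges 0, payoff 106): pledging 60 → total 240, payoff 46. No gain.

Yes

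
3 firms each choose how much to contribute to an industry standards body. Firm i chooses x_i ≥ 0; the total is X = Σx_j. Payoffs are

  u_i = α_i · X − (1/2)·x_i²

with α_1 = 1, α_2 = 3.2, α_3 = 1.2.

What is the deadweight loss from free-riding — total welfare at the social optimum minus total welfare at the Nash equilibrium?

Firm i's FOC: ∂u_i/∂x_i = α_i − x_i = 0, so x_i* = α_i.
NE contributions = (1, 3.2, 1.2); X = 5.4.
W^NE = (Σα)·X − ½Σα_i² = 5.4² − ½·12.68 = 22.82.
Planner sets x_i = Σα_j = 5.4 for every i, so X^SO = 3·5.4 = 16.2.
W^SO = (Σα)·X^SO − ½·3·(Σα)² = (3/2)·5.4² = 43.74.
Deadweight loss = W^SO − W^NE = 20.92.

20.92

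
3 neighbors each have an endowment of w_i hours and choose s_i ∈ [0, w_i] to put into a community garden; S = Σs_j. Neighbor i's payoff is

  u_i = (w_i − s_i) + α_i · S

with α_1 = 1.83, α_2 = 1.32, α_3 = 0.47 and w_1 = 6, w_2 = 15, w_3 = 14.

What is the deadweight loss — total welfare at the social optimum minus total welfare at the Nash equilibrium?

36.68

∂u_i/∂s_i = α_i − 1, so neighbor i contributes w_i if α_i > 1, else 0.
α_i > 1 for i ∈ {1, 2}; NE contributions (6, 15, 0), S = 21.
W^NE = Σw_i − S^NE + (Σα_i)·S^NE = 35 + 2.62·21 = 90.02.
Planner: ∂(Σu_j)/∂s_i = Σα_j − 1 = 2.62 > 0, so everyone contributes w_i; S^SO = 35, W^SO = 35 + 2.62·35 = 126.7.
Deadweight loss = 36.68.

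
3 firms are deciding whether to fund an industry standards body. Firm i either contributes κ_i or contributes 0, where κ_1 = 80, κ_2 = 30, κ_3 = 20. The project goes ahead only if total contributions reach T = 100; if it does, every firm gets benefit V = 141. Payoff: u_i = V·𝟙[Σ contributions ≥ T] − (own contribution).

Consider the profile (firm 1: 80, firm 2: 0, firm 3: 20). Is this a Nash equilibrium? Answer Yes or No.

Total = 100 ≥ 100: provided.
Firm 1 (pledges 80, payoff 61): dropping to 0 → total 20, payoff 0. No gain.
Firm 2 (pledges 0, payoff 141): pledging 30 → total 130, payoff 111. No gain.
Firm 3 (pledges 20, payoff 121): dropping to 0 → total 80, payoff 0. No gain.

Yes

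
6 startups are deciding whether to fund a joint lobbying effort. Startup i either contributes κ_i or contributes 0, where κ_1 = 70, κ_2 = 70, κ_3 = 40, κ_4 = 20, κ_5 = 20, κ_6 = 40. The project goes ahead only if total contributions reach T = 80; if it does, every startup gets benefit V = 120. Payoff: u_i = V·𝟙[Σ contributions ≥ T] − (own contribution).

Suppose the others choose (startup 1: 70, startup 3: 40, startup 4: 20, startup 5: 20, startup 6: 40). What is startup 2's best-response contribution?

0

Others' total = 190 ≥ 80; contributing adds cost 70 for no extra benefit.
Best response: 0.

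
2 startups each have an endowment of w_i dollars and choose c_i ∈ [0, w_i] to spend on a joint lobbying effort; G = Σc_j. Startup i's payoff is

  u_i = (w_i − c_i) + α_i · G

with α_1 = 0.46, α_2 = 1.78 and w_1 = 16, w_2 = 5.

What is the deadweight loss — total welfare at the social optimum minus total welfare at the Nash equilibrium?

19.84

∂u_i/∂c_i = α_i − 1, so startup i contributes w_i if α_i > 1, else 0.
α_i > 1 for i ∈ {2}; NE contributions (0, 5), G = 5.
W^NE = Σw_i − G^NE + (Σα_i)·G^NE = 21 + 1.24·5 = 27.2.
Planner: ∂(Σu_j)/∂c_i = Σα_j − 1 = 1.24 > 0, so everyone contributes w_i; G^SO = 21, W^SO = 21 + 1.24·21 = 47.04.
Deadweight loss = 19.84.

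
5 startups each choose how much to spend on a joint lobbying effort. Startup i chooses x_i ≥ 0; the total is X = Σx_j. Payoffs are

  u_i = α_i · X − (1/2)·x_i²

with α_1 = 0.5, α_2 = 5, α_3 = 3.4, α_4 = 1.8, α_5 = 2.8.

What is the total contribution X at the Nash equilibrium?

13.5

Startup i's FOC: ∂u_i/∂x_i = α_i − x_i = 0, so x_i* = α_i.
NE contributions = (0.5, 5, 3.4, 1.8, 2.8); X = 13.5.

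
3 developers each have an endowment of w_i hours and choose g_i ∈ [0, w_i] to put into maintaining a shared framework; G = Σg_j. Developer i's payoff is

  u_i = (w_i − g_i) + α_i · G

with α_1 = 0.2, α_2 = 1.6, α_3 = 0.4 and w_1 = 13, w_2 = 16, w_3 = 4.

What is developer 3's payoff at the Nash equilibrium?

10.4

∂u_i/∂g_i = α_i − 1, so developer i contributes w_i if α_i > 1, else 0.
α_i > 1 for i ∈ {2}; NE contributions (0, 16, 0), G = 16.
u_3 = (4 − 0) + 0.4·16 = 10.4.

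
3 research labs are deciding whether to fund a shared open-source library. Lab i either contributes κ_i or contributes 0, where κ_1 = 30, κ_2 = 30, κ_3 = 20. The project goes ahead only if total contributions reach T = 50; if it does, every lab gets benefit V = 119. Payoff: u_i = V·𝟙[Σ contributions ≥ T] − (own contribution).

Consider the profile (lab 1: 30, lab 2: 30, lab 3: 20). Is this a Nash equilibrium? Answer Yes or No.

No

Total = 80 ≥ 50: provided.
Lab 1 (pledges 30, payoff 89): dropping to 0 → total 50, payoff 119. Profitable deviation.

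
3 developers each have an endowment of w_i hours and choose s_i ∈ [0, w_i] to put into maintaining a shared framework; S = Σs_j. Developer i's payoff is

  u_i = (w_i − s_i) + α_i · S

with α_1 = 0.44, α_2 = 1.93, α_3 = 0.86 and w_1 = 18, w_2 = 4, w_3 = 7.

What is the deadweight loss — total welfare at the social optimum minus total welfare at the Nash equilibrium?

55.75

∂u_i/∂s_i = α_i − 1, so developer i contributes w_i if α_i > 1, else 0.
α_i > 1 for i ∈ {2}; NE contributions (0, 4, 0), S = 4.
W^NE = Σw_i − S^NE + (Σα_i)·S^NE = 29 + 2.23·4 = 37.92.
Planner: ∂(Σu_j)/∂s_i = Σα_j − 1 = 2.23 > 0, so everyone contributes w_i; S^SO = 29, W^SO = 29 + 2.23·29 = 93.67.
Deadweight loss = 55.75.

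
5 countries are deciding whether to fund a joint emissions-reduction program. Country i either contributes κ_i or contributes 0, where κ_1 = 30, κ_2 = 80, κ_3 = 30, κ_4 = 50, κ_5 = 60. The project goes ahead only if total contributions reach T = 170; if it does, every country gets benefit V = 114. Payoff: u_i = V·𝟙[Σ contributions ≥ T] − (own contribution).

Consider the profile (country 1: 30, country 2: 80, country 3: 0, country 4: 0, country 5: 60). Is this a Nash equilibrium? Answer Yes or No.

Yes

Total = 170 ≥ 170: provided.
Country 1 (pledges 30, payoff 84): dropping to 0 → total 140, payoff 0. No gain.
Country 2 (pledges 80, payoff 34): dropping to 0 → total 90, payoff 0. No gain.
Country 3 (pledges 0, payoff 114): pledging 30 → total 200, payoff 84. No gain.
Country 4 (pledges 0, payoff 114): pledging 50 → total 220, payoff 64. No gain.
Country 5 (pledges 60, payoff 54): dropping to 0 → total 110, payoff 0. No gain.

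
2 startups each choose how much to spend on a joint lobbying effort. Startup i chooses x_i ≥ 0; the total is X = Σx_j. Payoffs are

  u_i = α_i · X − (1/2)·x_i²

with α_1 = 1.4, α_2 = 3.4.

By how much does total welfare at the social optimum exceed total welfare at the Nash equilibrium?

6.76

Startup i's FOC: ∂u_i/∂x_i = α_i − x_i = 0, so x_i* = α_i.
NE contributions = (1.4, 3.4); X = 4.8.
W^NE = (Σα)·X − ½Σα_i² = 4.8² − ½·13.52 = 16.28.
Planner sets x_i = Σα_j = 4.8 for every i, so X^SO = 2·4.8 = 9.6.
W^SO = (Σα)·X^SO − ½·2·(Σα)² = (2/2)·4.8² = 23.04.
Deadweight loss = W^SO − W^NE = 6.76.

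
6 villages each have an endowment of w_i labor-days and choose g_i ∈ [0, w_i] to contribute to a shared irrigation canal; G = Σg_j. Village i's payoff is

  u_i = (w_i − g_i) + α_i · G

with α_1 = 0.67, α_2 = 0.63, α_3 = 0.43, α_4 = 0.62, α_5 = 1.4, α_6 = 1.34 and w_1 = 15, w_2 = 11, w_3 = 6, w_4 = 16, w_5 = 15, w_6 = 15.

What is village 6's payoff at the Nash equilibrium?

∂u_i/∂g_i = α_i − 1, so village i contributes w_i if α_i > 1, else 0.
α_i > 1 for i ∈ {5, 6}; NE contributions (0, 0, 0, 0, 15, 15), G = 30.
u_6 = (15 − 15) + 1.34·30 = 40.2.

40.2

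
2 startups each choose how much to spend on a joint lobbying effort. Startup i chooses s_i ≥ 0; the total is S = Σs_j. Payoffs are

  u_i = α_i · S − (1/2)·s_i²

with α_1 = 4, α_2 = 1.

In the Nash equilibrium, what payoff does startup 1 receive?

12

Startup i's FOC: ∂u_i/∂s_i = α_i − s_i = 0, so s_i* = α_i.
NE contributions = (4, 1); S = 5.
u_1 = α_1·S − ½·(s_1)² = 4·5 − ½·4² = 12.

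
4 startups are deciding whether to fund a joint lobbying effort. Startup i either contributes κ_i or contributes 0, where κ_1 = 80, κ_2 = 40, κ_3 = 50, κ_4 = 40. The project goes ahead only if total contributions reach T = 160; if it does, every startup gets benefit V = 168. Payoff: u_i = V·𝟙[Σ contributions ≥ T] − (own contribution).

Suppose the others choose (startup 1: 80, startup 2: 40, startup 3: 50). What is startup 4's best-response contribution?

0

Others' total = 170 ≥ 160; contributing adds cost 40 for no extra benefit.
Best response: 0.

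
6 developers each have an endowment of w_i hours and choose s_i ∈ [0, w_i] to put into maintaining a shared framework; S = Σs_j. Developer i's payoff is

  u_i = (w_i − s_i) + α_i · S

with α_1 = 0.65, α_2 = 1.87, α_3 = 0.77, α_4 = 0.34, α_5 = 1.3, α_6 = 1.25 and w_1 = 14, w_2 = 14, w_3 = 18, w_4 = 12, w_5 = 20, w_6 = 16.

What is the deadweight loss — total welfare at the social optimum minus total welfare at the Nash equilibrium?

∂u_i/∂s_i = α_i − 1, so developer i contributes w_i if α_i > 1, else 0.
α_i > 1 for i ∈ {2, 5, 6}; NE contributions (0, 14, 0, 0, 20, 16), S = 50.
W^NE = Σw_i − S^NE + (Σα_i)·S^NE = 94 + 5.18·50 = 353.
Planner: ∂(Σu_j)/∂s_i = Σα_j − 1 = 5.18 > 0, so everyone contributes w_i; S^SO = 94, W^SO = 94 + 5.18·94 = 580.92.
Deadweight loss = 227.92.

227.92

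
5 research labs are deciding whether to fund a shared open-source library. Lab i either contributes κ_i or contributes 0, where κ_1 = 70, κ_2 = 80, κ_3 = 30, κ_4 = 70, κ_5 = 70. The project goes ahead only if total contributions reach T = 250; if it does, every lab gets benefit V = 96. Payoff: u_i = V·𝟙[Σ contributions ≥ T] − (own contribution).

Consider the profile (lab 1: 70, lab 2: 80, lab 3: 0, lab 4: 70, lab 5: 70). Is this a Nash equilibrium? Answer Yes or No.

Yes

Total = 290 ≥ 250: provided.
Lab 1 (pledges 70, payoff 26): dropping to 0 → total 220, payoff 0. No gain.
Lab 2 (pledges 80, payoff 16): dropping to 0 → total 210, payoff 0. No gain.
Lab 3 (pledges 0, payoff 96): pledging 30 → total 320, payoff 66. No gain.
Lab 4 (pledges 70, payoff 26): dropping to 0 → total 220, payoff 0. No gain.
Lab 5 (pledges 70, payoff 26): dropping to 0 → total 220, payoff 0. No gain.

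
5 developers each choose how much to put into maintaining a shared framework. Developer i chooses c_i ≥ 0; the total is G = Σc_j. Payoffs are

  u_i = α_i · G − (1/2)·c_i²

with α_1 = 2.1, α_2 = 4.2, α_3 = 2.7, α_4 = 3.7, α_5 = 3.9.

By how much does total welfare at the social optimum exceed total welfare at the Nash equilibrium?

442.46

Developer i's FOC: ∂u_i/∂c_i = α_i − c_i = 0, so c_i* = α_i.
NE contributions = (2.1, 4.2, 2.7, 3.7, 3.9); G = 16.6.
W^NE = (Σα)·G − ½Σα_i² = 16.6² − ½·58.24 = 246.44.
Planner sets c_i = Σα_j = 16.6 for every i, so G^SO = 5·16.6 = 83.
W^SO = (Σα)·G^SO − ½·5·(Σα)² = (5/2)·16.6² = 688.9.
Deadweight loss = W^SO − W^NE = 442.46.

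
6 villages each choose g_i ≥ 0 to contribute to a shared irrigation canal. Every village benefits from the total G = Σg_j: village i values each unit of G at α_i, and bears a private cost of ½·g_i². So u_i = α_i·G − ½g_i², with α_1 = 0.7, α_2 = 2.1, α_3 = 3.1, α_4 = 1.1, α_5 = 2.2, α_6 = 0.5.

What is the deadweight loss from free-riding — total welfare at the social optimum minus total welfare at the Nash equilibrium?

Village i's FOC: ∂u_i/∂g_i = α_i − g_i = 0, so g_i* = α_i.
NE contributions = (0.7, 2.1, 3.1, 1.1, 2.2, 0.5); G = 9.7.
W^NE = (Σα)·G − ½Σα_i² = 9.7² − ½·20.81 = 83.685.
Planner sets g_i = Σα_j = 9.7 for every i, so G^SO = 6·9.7 = 58.2.
W^SO = (Σα)·G^SO − ½·6·(Σα)² = (6/2)·9.7² = 282.27.
Deadweight loss = W^SO − W^NE = 198.585.

198.585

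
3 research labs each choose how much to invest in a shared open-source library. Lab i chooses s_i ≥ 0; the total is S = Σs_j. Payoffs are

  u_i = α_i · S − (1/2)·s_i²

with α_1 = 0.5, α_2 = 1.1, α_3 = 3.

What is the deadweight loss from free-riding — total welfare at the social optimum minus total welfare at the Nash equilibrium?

Lab i's FOC: ∂u_i/∂s_i = α_i − s_i = 0, so s_i* = α_i.
NE contributions = (0.5, 1.1, 3); S = 4.6.
W^NE = (Σα)·S − ½Σα_i² = 4.6² − ½·10.46 = 15.93.
Planner sets s_i = Σα_j = 4.6 for every i, so S^SO = 3·4.6 = 13.8.
W^SO = (Σα)·S^SO − ½·3·(Σα)² = (3/2)·4.6² = 31.74.
Deadweight loss = W^SO − W^NE = 15.81.

15.81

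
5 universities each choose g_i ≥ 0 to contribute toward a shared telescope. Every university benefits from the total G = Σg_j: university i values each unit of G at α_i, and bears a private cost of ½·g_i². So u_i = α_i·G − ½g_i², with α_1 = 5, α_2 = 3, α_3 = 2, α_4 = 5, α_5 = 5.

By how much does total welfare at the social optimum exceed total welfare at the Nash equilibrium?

644

University i's FOC: ∂u_i/∂g_i = α_i − g_i = 0, so g_i* = α_i.
NE contributions = (5, 3, 2, 5, 5); G = 20.
W^NE = (Σα)·G − ½Σα_i² = 20² − ½·88 = 356.
Planner sets g_i = Σα_j = 20 for every i, so G^SO = 5·20 = 100.
W^SO = (Σα)·G^SO − ½·5·(Σα)² = (5/2)·20² = 1000.
Deadweight loss = W^SO − W^NE = 644.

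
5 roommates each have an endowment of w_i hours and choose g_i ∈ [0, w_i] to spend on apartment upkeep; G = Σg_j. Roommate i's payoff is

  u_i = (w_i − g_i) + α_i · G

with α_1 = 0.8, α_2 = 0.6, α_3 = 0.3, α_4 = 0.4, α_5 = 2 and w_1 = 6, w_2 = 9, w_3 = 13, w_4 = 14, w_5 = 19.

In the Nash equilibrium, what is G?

19

∂u_i/∂g_i = α_i − 1, so roommate i contributes w_i if α_i > 1, else 0.
α_i > 1 for i ∈ {5}; NE contributions (0, 0, 0, 0, 19), G = 19.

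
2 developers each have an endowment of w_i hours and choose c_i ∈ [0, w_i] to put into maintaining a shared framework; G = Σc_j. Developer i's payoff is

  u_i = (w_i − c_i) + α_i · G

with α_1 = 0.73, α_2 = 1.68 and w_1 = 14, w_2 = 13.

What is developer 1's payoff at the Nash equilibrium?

∂u_i/∂c_i = α_i − 1, so developer i contributes w_i if α_i > 1, else 0.
α_i > 1 for i ∈ {2}; NE contributions (0, 13), G = 13.
u_1 = (14 − 0) + 0.73·13 = 23.49.

23.49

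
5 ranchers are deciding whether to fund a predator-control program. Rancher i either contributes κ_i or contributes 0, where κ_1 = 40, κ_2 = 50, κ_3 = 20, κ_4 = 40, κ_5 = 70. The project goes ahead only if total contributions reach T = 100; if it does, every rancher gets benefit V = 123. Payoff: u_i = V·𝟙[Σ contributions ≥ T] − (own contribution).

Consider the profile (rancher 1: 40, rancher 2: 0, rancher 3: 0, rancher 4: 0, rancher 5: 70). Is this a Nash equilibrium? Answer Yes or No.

Yes

Total = 110 ≥ 100: provided.
Rancher 1 (pledges 40, payoff 83): dropping to 0 → total 70, payoff 0. No gain.
Rancher 2 (pledges 0, payoff 123): pledging 50 → total 160, payoff 73. No gain.
Rancher 3 (pledges 0, payoff 123): pledging 20 → total 130, payoff 103. No gain.
Rancher 4 (pledges 0, payoff 123): pledging 40 → total 150, payoff 83. No gain.
Rancher 5 (pledges 70, payoff 53): dropping to 0 → total 40, payoff 0. No gain.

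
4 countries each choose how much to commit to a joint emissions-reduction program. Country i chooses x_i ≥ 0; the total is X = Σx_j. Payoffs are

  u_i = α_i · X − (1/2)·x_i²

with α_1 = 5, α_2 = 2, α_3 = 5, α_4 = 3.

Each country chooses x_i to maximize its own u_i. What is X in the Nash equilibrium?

Country i's FOC: ∂u_i/∂x_i = α_i − x_i = 0, so x_i* = α_i.
NE contributions = (5, 2, 5, 3); X = 15.

15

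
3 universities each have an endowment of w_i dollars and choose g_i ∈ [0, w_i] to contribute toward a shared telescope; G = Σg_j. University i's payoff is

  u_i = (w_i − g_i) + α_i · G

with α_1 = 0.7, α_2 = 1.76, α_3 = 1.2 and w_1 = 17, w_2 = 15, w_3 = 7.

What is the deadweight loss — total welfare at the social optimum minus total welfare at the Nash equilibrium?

45.22

∂u_i/∂g_i = α_i − 1, so university i contributes w_i if α_i > 1, else 0.
α_i > 1 for i ∈ {2, 3}; NE contributions (0, 15, 7), G = 22.
W^NE = Σw_i − G^NE + (Σα_i)·G^NE = 39 + 2.66·22 = 97.52.
Planner: ∂(Σu_j)/∂g_i = Σα_j − 1 = 2.66 > 0, so everyone contributes w_i; G^SO = 39, W^SO = 39 + 2.66·39 = 142.74.
Deadweight loss = 45.22.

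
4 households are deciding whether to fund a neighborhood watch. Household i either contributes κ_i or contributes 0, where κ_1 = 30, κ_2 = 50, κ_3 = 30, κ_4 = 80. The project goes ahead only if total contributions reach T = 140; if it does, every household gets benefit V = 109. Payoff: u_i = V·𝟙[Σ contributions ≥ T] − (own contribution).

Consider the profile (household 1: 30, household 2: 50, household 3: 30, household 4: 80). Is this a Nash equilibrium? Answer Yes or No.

Total = 190 ≥ 140: provided.
Household 1 (pledges 30, payoff 79): dropping to 0 → total 160, payoff 109. Profitable deviation.

No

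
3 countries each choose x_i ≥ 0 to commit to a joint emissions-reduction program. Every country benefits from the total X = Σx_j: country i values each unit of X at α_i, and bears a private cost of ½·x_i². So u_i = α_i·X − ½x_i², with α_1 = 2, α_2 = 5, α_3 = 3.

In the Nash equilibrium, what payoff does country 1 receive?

18

Country i's FOC: ∂u_i/∂x_i = α_i − x_i = 0, so x_i* = α_i.
NE contributions = (2, 5, 3); X = 10.
u_1 = α_1·X − ½·(x_1)² = 2·10 − ½·2² = 18.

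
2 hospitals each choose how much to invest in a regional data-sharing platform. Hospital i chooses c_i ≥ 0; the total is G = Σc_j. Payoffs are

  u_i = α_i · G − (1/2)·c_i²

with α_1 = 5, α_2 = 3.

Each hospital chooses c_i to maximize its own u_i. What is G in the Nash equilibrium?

8

Hospital i's FOC: ∂u_i/∂c_i = α_i − c_i = 0, so c_i* = α_i.
NE contributions = (5, 3); G = 8.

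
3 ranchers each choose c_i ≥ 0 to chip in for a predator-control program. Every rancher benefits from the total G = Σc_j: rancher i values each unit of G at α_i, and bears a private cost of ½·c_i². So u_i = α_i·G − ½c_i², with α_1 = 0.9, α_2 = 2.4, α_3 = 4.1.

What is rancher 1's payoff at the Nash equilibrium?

Rancher i's FOC: ∂u_i/∂c_i = α_i − c_i = 0, so c_i* = α_i.
NE contributions = (0.9, 2.4, 4.1); G = 7.4.
u_1 = α_1·G − ½·(c_1)² = 0.9·7.4 − ½·0.9² = 6.255.

6.255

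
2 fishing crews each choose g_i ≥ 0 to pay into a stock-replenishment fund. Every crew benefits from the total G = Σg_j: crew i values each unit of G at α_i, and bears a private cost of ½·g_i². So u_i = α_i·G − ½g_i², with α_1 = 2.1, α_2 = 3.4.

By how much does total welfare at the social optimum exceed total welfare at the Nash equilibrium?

7.985

Crew i's FOC: ∂u_i/∂g_i = α_i − g_i = 0, so g_i* = α_i.
NE contributions = (2.1, 3.4); G = 5.5.
W^NE = (Σα)·G − ½Σα_i² = 5.5² − ½·15.97 = 22.265.
Planner sets g_i = Σα_j = 5.5 for every i, so G^SO = 2·5.5 = 11.
W^SO = (Σα)·G^SO − ½·2·(Σα)² = (2/2)·5.5² = 30.25.
Deadweight loss = W^SO − W^NE = 7.985.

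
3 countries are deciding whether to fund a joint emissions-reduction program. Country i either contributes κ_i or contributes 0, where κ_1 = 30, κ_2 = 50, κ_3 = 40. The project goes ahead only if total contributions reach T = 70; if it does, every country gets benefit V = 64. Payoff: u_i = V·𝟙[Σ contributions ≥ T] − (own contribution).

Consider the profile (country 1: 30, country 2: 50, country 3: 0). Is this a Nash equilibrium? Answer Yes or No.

Yes

Total = 80 ≥ 70: provided.
Country 1 (pledges 30, payoff 34): dropping to 0 → total 50, payoff 0. No gain.
Country 2 (pledges 50, payoff 14): dropping to 0 → total 30, payoff 0. No gain.
Country 3 (pledges 0, payoff 64): pledging 40 → total 120, payoff 24. No gain.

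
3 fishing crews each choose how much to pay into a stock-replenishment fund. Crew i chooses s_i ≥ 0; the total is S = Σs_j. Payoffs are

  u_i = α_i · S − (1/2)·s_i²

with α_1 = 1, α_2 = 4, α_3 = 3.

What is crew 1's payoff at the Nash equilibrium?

Crew i's FOC: ∂u_i/∂s_i = α_i − s_i = 0, so s_i* = α_i.
NE contributions = (1, 4, 3); S = 8.
u_1 = α_1·S − ½·(s_1)² = 1·8 − ½·1² = 7.5.

7.5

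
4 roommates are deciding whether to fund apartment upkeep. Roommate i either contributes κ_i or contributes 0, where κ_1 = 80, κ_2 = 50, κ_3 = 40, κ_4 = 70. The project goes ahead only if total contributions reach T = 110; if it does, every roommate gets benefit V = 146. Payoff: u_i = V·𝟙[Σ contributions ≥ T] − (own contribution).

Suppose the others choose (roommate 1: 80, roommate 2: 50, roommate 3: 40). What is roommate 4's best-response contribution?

Others' total = 170 ≥ 110; contributing adds cost 70 for no extra benefit.
Best response: 0.

0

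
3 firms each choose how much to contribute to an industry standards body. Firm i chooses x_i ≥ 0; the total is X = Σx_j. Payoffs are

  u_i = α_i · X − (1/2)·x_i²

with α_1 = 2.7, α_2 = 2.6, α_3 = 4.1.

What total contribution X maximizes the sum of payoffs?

28.2

Planner FOC: ∂(Σu_j)/∂x_i = (Σα_j) − x_i = 0, so x_i^SO = Σα_j = 9.4 for every i; X^SO = 28.2.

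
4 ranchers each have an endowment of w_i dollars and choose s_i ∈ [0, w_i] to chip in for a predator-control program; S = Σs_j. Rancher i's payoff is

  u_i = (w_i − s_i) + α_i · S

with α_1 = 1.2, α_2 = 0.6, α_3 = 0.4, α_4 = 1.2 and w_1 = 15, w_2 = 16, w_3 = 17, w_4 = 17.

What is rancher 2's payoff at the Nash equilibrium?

∂u_i/∂s_i = α_i − 1, so rancher i contributes w_i if α_i > 1, else 0.
α_i > 1 for i ∈ {1, 4}; NE contributions (15, 0, 0, 17), S = 32.
u_2 = (16 − 0) + 0.6·32 = 35.2.

35.2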